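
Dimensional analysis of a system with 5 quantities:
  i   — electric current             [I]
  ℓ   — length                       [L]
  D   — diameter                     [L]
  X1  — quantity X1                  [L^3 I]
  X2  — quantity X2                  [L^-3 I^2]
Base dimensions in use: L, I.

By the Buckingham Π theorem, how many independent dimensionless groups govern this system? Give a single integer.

Exponent matrix [L,I] × [i,ℓ,D,X1,X2]:
  L: [ 0  1  1  3 -3]
  I: [ 1  0  0  1  2]
RREF → pivots at {i,ℓ} ⇒ r = 2
Π count = n − r = 5 − 2 = 3

3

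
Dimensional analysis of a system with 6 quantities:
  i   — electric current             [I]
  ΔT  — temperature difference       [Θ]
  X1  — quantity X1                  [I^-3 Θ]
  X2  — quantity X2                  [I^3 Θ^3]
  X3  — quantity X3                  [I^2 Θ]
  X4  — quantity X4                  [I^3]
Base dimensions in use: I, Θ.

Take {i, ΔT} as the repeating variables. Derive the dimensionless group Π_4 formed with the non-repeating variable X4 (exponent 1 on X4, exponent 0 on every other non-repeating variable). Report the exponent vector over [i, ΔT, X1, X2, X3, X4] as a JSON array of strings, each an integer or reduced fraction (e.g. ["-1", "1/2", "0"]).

["-3", "0", "0", "0", "0", "1"]

Dimensional matrix (I×Θ by i×ΔT×X1×X2×X3×X4):
  I: [ 1  0 -3  3  2  3]
  Θ: [ 0  1  1  3  1  0]
RREF → pivots at {i,ΔT} ⇒ r = 2
Repeat: i,ΔT; free: X1,X2,X3,X4
RREF:
  r0: [   1    0   -3    3    2    3]
  r1: [   0    1    1    3    1    0]
Fix exponent of X4 at 1, X1 at 0, X2 at 0, X3 at 0; solve each RREF row for its pivot's exponent:
  r0: exp(i) + (3)·1 = 0 ⇒ exp(i) = -3
  r1: exp(ΔT) + (0)·1 = 0 ⇒ exp(ΔT) = 0
Π_4 = i^-3 · X4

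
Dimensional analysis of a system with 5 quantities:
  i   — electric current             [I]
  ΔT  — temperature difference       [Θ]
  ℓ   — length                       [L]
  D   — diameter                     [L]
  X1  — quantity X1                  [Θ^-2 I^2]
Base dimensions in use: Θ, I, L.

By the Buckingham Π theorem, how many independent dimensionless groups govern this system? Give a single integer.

Write exponents as rows Θ,I,L / cols i,ΔT,ℓ,D,X1:
  Θ: [ 0  1  0  0 -2]
  I: [ 1  0  0  0  2]
  L: [ 0  0  1  1  0]
Row reduction gives pivot columns i,ΔT,ℓ; rank = 3
Π count = n − r = 5 − 3 = 2

2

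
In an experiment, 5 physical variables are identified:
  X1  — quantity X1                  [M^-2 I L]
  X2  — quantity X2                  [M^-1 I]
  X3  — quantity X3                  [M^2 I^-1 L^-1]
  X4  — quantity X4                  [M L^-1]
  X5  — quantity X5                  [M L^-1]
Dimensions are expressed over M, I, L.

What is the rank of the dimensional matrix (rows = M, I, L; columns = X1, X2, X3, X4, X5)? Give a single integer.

2

Dimensional matrix (M×I×L by X1×X2×X3×X4×X5):
  M: [-2 -1  2  1  1]
  I: [ 1  1 -1  0  0]
  L: [ 1  0 -1 -1 -1]
Echelon form has 2 nonzero rows (pivots: X1,X2)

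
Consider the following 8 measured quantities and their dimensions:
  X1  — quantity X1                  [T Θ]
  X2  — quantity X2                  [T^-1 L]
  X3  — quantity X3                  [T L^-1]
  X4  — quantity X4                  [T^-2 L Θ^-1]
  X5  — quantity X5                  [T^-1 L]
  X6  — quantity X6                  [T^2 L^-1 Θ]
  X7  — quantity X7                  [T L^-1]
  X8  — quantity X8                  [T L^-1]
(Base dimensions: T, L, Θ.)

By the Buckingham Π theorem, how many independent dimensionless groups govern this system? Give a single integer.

Exponent matrix [T,L,Θ] × [X1,X2,X3,X4,X5,X6,X7,X8]:
  T: [ 1 -1  1 -2 -1  2  1  1]
  L: [ 0  1 -1  1  1 -1 -1 -1]
  Θ: [ 1  0  0 -1  0  1  0  0]
RREF → pivots at {X1,X2} ⇒ r = 2
n=8, r=2 ⇒ 6 dimensionless groups

6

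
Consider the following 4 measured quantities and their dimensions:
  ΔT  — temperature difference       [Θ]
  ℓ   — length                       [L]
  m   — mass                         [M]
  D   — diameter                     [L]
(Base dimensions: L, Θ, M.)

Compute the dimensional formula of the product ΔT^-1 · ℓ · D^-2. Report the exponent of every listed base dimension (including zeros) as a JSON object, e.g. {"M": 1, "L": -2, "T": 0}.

{"L": -1, "Θ": -1, "M": 0}

Write exponents as rows L,Θ,M / cols ΔT,ℓ,m,D:
  L: [ 0  1  0  1]
  Θ: [ 1  0  0  0]
  M: [ 0  0  1  0]
  [L]: (-1)·0+(1)·1+(-2)·1 = -1
  [Θ]: (-1)·1+(1)·0+(-2)·0 = -1
  [M]: (-1)·0+(1)·0+(-2)·0 = 0
⇒ L^-1 Θ^-1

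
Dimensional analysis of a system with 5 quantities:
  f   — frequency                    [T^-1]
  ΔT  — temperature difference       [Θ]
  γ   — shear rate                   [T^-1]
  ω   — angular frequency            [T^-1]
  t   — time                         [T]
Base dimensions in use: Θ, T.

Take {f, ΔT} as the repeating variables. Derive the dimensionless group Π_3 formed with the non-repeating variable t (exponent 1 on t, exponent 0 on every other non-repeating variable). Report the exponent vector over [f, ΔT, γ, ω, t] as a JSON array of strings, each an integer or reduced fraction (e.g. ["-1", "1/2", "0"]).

["1", "0", "0", "0", "1"]

Dimensional matrix (Θ×T by f×ΔT×γ×ω×t):
  Θ: [ 0  1  0  0  0]
  T: [-1  0 -1 -1  1]
Echelon form has 2 nonzero rows (pivots: f,ΔT)
Pivot set = {f,ΔT}, free = {γ,ω,t}
RREF:
  r0: [   1    0    1    1   -1]
  r1: [   0    1    0    0    0]
Fix exponent of t at 1, γ at 0, ω at 0; solve each RREF row for its pivot's exponent:
  r0: exp(f) + (-1)·1 = 0 ⇒ exp(f) = 1
  r1: exp(ΔT) + (0)·1 = 0 ⇒ exp(ΔT) = 0
Π_3 = f · t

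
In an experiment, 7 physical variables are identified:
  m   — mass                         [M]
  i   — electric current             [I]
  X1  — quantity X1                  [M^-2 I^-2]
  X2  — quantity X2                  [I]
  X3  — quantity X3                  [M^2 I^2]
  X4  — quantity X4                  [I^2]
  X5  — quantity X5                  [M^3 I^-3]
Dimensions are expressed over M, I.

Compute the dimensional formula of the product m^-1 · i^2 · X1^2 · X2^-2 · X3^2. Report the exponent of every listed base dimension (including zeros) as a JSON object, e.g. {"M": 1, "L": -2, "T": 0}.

Dimensional matrix (M×I by m×i×X1×X2×X3×X4×X5):
  M: [ 1  0 -2  0  2  0  3]
  I: [ 0  1 -2  1  2  2 -3]
  [M]: (-1)·1+(2)·0+(2)·-2+(-2)·0+(2)·2 = -1
  [I]: (-1)·0+(2)·1+(2)·-2+(-2)·1+(2)·2 = 0
⇒ M^-1

{"M": -1, "I": 0}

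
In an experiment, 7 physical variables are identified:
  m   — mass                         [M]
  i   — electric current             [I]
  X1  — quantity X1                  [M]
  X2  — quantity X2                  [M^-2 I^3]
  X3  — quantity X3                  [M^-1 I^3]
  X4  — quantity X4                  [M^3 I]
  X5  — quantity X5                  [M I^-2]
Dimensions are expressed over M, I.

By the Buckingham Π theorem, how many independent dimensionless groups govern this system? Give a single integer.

Dimensional matrix (M×I by m×i×X1×X2×X3×X4×X5):
  M: [ 1  0  1 -2 -1  3  1]
  I: [ 0  1  0  3  3  1 -2]
Row reduction gives pivot columns m,i; rank = 2
7 vars − rank 2 = 5 Π groups

5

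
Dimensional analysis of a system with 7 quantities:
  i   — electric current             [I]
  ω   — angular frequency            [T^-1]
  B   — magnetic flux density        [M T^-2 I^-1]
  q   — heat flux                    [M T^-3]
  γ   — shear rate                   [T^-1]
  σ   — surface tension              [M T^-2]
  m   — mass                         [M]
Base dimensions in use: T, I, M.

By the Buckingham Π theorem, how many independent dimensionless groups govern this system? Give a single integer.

4

Exponent matrix [T,I,M] × [i,ω,B,q,γ,σ,m]:
  T: [ 0 -1 -2 -3 -1 -2  0]
  I: [ 1  0 -1  0  0  0  0]
  M: [ 0  0  1  1  0  1  1]
Row reduction gives pivot columns i,ω,B; rank = 3
Π count = n − r = 7 − 3 = 4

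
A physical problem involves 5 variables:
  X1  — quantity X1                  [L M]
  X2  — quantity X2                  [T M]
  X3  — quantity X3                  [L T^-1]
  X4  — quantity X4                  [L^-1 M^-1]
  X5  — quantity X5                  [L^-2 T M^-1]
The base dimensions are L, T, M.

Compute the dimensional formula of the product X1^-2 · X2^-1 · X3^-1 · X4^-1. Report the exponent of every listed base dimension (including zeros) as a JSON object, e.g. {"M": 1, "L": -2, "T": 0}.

{"L": -2, "T": 0, "M": -2}

Dimensional matrix (L×T×M by X1×X2×X3×X4×X5):
  L: [ 1  0  1 -1 -2]
  T: [ 0  1 -1  0  1]
  M: [ 1  1  0 -1 -1]
  [L]: (-2)·1+(-1)·0+(-1)·1+(-1)·-1 = -2
  [T]: (-2)·0+(-1)·1+(-1)·-1+(-1)·0 = 0
  [M]: (-2)·1+(-1)·1+(-1)·0+(-1)·-1 = -2
⇒ L^-2 M^-2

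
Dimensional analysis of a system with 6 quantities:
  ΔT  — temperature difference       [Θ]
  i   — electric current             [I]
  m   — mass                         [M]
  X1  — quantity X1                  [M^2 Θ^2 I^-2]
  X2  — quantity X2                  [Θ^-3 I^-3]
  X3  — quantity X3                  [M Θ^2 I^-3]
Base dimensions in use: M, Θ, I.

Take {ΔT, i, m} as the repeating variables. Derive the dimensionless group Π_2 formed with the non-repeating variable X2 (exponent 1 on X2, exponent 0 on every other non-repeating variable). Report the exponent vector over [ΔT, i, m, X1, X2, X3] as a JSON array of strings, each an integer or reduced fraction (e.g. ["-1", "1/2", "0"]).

["3", "3", "0", "0", "1", "0"]

Write exponents as rows M,Θ,I / cols ΔT,i,m,X1,X2,X3:
  M: [ 0  0  1  2  0  1]
  Θ: [ 1  0  0  2 -3  2]
  I: [ 0  1  0 -2 -3 -3]
Row reduction gives pivot columns ΔT,i,m; rank = 3
Repeat: ΔT,i,m; free: X1,X2,X3
RREF:
  r0: [   1    0    0    2   -3    2]
  r1: [   0    1    0   -2   -3   -3]
  r2: [   0    0    1    2    0    1]
Fix exponent of X2 at 1, X1 at 0, X3 at 0; solve each RREF row for its pivot's exponent:
  r0: exp(ΔT) + (-3)·1 = 0 ⇒ exp(ΔT) = 3
  r1: exp(i) + (-3)·1 = 0 ⇒ exp(i) = 3
  r2: exp(m) + (0)·1 = 0 ⇒ exp(m) = 0
Π_2 = ΔT^3 · i^3 · X2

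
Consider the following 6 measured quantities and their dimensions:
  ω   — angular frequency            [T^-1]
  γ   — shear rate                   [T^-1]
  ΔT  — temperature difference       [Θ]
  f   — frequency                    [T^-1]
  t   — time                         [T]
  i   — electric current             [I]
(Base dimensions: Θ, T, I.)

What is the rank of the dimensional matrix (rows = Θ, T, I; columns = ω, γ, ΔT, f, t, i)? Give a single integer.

3

Exponent matrix [Θ,T,I] × [ω,γ,ΔT,f,t,i]:
  Θ: [ 0  0  1  0  0  0]
  T: [-1 -1  0 -1  1  0]
  I: [ 0  0  0  0  0  1]
Row reduction gives pivot columns ω,ΔT,i; rank = 3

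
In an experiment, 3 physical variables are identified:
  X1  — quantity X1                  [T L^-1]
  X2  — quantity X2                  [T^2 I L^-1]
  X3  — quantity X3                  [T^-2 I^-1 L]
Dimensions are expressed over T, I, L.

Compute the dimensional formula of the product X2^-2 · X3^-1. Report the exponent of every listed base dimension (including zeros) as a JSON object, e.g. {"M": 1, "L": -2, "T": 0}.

Exponent matrix [T,I,L] × [X1,X2,X3]:
  T: [ 1  2 -2]
  I: [ 0  1 -1]
  L: [-1 -1  1]
  [T]: (-2)·2+(-1)·-2 = -2
  [I]: (-2)·1+(-1)·-1 = -1
  [L]: (-2)·-1+(-1)·1 = 1
⇒ T^-2 I^-1 L

{"T": -2, "I": -1, "L": 1}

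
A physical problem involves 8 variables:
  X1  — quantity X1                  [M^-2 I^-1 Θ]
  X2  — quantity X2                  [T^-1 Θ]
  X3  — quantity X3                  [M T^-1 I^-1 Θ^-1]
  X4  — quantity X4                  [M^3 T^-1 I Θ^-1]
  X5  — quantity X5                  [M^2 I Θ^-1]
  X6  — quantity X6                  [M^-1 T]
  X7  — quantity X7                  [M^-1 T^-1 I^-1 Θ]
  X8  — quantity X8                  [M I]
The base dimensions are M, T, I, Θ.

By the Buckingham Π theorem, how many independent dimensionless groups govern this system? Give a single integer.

5

Write exponents as rows M,T,I,Θ / cols X1,X2,X3,X4,X5,X6,X7,X8:
  M: [-2  0  1  3  2 -1 -1  1]
  T: [ 0 -1 -1 -1  0  1 -1  0]
  I: [-1  0 -1  1  1  0 -1  1]
  Θ: [ 1  1 -1 -1 -1  0  1  0]
RREF → pivots at {X1,X2,X3} ⇒ r = 3
8 vars − rank 3 = 5 Π groups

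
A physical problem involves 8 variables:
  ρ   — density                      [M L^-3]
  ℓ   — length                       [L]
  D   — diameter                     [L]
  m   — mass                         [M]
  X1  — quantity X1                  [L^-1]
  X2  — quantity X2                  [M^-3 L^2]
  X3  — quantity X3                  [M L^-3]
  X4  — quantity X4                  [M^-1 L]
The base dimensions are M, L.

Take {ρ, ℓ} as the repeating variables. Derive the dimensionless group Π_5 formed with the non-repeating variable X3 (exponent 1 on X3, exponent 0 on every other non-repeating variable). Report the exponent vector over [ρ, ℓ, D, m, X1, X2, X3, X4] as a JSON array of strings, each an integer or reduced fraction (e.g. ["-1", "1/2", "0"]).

Dimensional matrix (M×L by ρ×ℓ×D×m×X1×X2×X3×X4):
  M: [ 1  0  0  1  0 -3  1 -1]
  L: [-3  1  1  0 -1  2 -3  1]
RREF → pivots at {ρ,ℓ} ⇒ r = 2
Pivot set = {ρ,ℓ}, free = {D,m,X1,X2,X3,X4}
RREF:
  r0: [   1    0    0    1    0   -3    1   -1]
  r1: [   0    1    1    3   -1   -7    0   -2]
Fix exponent of X3 at 1, D at 0, m at 0, X1 at 0, X2 at 0, X4 at 0; solve each RREF row for its pivot's exponent:
  r0: exp(ρ) + (1)·1 = 0 ⇒ exp(ρ) = -1
  r1: exp(ℓ) + (0)·1 = 0 ⇒ exp(ℓ) = 0
Π_5 = ρ^-1 · X3

["-1", "0", "0", "0", "0", "0", "1", "0"]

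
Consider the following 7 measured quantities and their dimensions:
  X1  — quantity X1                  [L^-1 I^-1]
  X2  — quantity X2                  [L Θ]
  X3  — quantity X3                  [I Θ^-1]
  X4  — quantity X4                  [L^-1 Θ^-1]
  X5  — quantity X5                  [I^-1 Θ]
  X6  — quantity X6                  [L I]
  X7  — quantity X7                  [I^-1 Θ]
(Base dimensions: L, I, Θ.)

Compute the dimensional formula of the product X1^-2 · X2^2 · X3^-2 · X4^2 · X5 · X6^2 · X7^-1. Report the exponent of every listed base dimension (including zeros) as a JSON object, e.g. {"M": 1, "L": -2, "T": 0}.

{"L": 4, "I": 2, "Θ": 2}

Exponent matrix [L,I,Θ] × [X1,X2,X3,X4,X5,X6,X7]:
  L: [-1  1  0 -1  0  1  0]
  I: [-1  0  1  0 -1  1 -1]
  Θ: [ 0  1 -1 -1  1  0  1]
  [L]: (-2)·-1+(2)·1+(-2)·0+(2)·-1+(1)·0+(2)·1+(-1)·0 = 4
  [I]: (-2)·-1+(2)·0+(-2)·1+(2)·0+(1)·-1+(2)·1+(-1)·-1 = 2
  [Θ]: (-2)·0+(2)·1+(-2)·-1+(2)·-1+(1)·1+(2)·0+(-1)·1 = 2
⇒ L^4 I^2 Θ^2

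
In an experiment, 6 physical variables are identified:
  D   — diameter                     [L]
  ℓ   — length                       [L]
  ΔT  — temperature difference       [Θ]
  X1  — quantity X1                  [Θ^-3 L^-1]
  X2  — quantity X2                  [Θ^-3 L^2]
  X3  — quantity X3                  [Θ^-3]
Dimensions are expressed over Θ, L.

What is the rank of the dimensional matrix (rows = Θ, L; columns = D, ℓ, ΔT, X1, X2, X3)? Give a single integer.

2

Dimensional matrix (Θ×L by D×ℓ×ΔT×X1×X2×X3):
  Θ: [ 0  0  1 -3 -3 -3]
  L: [ 1  1  0 -1  2  0]
Row reduction gives pivot columns D,ΔT; rank = 2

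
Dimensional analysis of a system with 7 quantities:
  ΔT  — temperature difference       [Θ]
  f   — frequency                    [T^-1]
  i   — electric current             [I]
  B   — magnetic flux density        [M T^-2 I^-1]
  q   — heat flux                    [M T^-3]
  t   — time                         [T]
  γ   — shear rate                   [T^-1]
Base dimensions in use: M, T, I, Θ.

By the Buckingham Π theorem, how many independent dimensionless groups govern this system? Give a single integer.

Exponent matrix [M,T,I,Θ] × [ΔT,f,i,B,q,t,γ]:
  M: [ 0  0  0  1  1  0  0]
  T: [ 0 -1  0 -2 -3  1 -1]
  I: [ 0  0  1 -1  0  0  0]
  Θ: [ 1  0  0  0  0  0  0]
Row reduction gives pivot columns ΔT,f,i,B; rank = 4
7 vars − rank 4 = 3 Π groups

3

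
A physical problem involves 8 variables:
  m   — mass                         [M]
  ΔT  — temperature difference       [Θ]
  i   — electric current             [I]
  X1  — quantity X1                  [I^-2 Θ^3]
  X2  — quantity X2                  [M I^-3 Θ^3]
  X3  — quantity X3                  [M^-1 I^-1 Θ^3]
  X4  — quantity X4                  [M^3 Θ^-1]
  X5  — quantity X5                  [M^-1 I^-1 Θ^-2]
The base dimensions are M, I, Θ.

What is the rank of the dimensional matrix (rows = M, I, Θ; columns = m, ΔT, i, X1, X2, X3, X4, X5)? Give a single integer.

Write exponents as rows M,I,Θ / cols m,ΔT,i,X1,X2,X3,X4,X5:
  M: [ 1  0  0  0  1 -1  3 -1]
  I: [ 0  0  1 -2 -3 -1  0 -1]
  Θ: [ 0  1  0  3  3  3 -1 -2]
Row reduction gives pivot columns m,ΔT,i; rank = 3

3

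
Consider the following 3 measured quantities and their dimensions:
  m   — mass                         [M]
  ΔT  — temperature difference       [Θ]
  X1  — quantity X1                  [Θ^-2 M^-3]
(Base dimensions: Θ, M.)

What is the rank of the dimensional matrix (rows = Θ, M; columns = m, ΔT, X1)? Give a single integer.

2

Exponent matrix [Θ,M] × [m,ΔT,X1]:
  Θ: [ 0  1 -2]
  M: [ 1  0 -3]
Echelon form has 2 nonzero rows (pivots: m,ΔT)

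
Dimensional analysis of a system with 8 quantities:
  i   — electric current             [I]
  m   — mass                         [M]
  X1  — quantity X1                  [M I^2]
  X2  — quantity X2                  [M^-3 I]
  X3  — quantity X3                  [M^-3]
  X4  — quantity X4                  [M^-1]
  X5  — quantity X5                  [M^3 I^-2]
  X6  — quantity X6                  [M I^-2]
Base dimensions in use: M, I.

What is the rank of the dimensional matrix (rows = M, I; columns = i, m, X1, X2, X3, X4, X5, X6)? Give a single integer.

Write exponents as rows M,I / cols i,m,X1,X2,X3,X4,X5,X6:
  M: [ 0  1  1 -3 -3 -1  3  1]
  I: [ 1  0  2  1  0  0 -2 -2]
Echelon form has 2 nonzero rows (pivots: i,m)

2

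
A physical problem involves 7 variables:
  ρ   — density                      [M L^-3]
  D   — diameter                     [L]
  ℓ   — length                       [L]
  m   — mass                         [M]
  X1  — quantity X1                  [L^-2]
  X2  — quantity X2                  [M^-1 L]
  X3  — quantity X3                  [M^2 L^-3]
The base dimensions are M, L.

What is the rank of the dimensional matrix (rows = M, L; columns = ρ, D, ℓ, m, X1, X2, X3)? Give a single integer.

Exponent matrix [M,L] × [ρ,D,ℓ,m,X1,X2,X3]:
  M: [ 1  0  0  1  0 -1  2]
  L: [-3  1  1  0 -2  1 -3]
Echelon form has 2 nonzero rows (pivots: ρ,D)

2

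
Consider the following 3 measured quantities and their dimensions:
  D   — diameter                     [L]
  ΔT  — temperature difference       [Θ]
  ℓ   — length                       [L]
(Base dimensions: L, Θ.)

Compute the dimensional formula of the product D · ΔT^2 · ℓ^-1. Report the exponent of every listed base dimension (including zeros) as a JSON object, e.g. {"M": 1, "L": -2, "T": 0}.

{"L": 0, "Θ": 2}

Exponent matrix [L,Θ] × [D,ΔT,ℓ]:
  L: [ 1  0  1]
  Θ: [ 0  1  0]
  [L]: (1)·1+(2)·0+(-1)·1 = 0
  [Θ]: (1)·0+(2)·1+(-1)·0 = 2
⇒ Θ^2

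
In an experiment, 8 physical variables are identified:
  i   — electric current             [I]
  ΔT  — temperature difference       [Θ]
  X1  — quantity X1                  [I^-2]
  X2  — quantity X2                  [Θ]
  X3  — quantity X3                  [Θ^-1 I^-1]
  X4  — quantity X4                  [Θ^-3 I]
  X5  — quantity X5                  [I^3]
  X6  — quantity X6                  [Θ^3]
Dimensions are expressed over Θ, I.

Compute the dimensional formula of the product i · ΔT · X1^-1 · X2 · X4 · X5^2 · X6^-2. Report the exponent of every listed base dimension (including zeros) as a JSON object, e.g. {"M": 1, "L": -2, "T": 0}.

Write exponents as rows Θ,I / cols i,ΔT,X1,X2,X3,X4,X5,X6:
  Θ: [ 0  1  0  1 -1 -3  0  3]
  I: [ 1  0 -2  0 -1  1  3  0]
  [Θ]: (1)·0+(1)·1+(-1)·0+(1)·1+(1)·-3+(2)·0+(-2)·3 = -7
  [I]: (1)·1+(1)·0+(-1)·-2+(1)·0+(1)·1+(2)·3+(-2)·0 = 10
⇒ Θ^-7 I^10

{"Θ": -7, "I": 10}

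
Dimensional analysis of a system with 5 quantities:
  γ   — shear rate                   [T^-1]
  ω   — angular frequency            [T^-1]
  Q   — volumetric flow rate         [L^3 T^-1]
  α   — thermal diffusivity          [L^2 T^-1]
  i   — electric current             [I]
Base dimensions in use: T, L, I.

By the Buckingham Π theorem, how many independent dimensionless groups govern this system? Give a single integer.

2

Write exponents as rows T,L,I / cols γ,ω,Q,α,i:
  T: [-1 -1 -1 -1  0]
  L: [ 0  0  3  2  0]
  I: [ 0  0  0  0  1]
Echelon form has 3 nonzero rows (pivots: γ,Q,i)
5 vars − rank 3 = 2 Π groups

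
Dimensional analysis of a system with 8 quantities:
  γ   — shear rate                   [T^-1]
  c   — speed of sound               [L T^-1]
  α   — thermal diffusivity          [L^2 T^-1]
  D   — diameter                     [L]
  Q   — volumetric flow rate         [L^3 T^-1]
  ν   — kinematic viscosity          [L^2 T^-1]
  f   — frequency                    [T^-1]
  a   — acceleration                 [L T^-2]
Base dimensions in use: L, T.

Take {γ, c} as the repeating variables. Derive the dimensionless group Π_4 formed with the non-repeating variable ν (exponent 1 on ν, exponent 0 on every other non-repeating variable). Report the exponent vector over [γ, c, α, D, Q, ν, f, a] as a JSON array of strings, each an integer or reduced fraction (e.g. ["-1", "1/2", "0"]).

Exponent matrix [L,T] × [γ,c,α,D,Q,ν,f,a]:
  L: [ 0  1  2  1  3  2  0  1]
  T: [-1 -1 -1  0 -1 -1 -1 -2]
RREF → pivots at {γ,c} ⇒ r = 2
Pivot set = {γ,c}, free = {α,D,Q,ν,f,a}
RREF:
  r0: [   1    0   -1   -1   -2   -1    1    1]
  r1: [   0    1    2    1    3    2    0    1]
Fix exponent of ν at 1, α at 0, D at 0, Q at 0, f at 0, a at 0; solve each RREF row for its pivot's exponent:
  r0: exp(γ) + (-1)·1 = 0 ⇒ exp(γ) = 1
  r1: exp(c) + (2)·1 = 0 ⇒ exp(c) = -2
Π_4 = γ · c^-2 · ν

["1", "-2", "0", "0", "0", "1", "0", "0"]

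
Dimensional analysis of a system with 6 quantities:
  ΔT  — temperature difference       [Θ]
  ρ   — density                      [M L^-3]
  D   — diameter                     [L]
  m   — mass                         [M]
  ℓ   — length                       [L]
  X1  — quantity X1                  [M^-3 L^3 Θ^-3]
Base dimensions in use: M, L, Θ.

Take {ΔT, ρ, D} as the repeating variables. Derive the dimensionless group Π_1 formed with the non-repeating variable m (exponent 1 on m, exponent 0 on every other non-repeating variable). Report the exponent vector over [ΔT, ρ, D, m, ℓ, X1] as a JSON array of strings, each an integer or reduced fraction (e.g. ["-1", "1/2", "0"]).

["0", "-1", "-3", "1", "0", "0"]

Dimensional matrix (M×L×Θ by ΔT×ρ×D×m×ℓ×X1):
  M: [ 0  1  0  1  0 -3]
  L: [ 0 -3  1  0  1  3]
  Θ: [ 1  0  0  0  0 -3]
Echelon form has 3 nonzero rows (pivots: ΔT,ρ,D)
Repeat: ΔT,ρ,D; free: m,ℓ,X1
RREF:
  r0: [   1    0    0    0    0   -3]
  r1: [   0    1    0    1    0   -3]
  r2: [   0    0    1    3    1   -6]
Fix exponent of m at 1, ℓ at 0, X1 at 0; solve each RREF row for its pivot's exponent:
  r0: exp(ΔT) + (0)·1 = 0 ⇒ exp(ΔT) = 0
  r1: exp(ρ) + (1)·1 = 0 ⇒ exp(ρ) = -1
  r2: exp(D) + (3)·1 = 0 ⇒ exp(D) = -3
Π_1 = ρ^-1 · D^-3 · m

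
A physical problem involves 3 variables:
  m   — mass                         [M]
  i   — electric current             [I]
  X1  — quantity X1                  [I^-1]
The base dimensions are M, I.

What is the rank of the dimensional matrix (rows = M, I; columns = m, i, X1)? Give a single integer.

Write exponents as rows M,I / cols m,i,X1:
  M: [ 1  0  0]
  I: [ 0  1 -1]
Row reduction gives pivot columns m,i; rank = 2

2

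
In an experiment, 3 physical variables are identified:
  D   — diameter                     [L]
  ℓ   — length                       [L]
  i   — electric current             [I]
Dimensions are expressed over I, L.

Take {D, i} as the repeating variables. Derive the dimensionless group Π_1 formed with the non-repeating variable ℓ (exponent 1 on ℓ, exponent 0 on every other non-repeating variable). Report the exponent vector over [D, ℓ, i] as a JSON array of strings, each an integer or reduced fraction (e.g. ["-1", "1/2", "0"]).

["-1", "1", "0"]

Write exponents as rows I,L / cols D,ℓ,i:
  I: [ 0  0  1]
  L: [ 1  1  0]
RREF → pivots at {D,i} ⇒ r = 2
Pivot set = {D,i}, free = {ℓ}
RREF:
  r0: [   1    1    0]
  r1: [   0    0    1]
Fix exponent of ℓ at 1; solve each RREF row for its pivot's exponent:
  r0: exp(D) + (1)·1 = 0 ⇒ exp(D) = -1
  r1: exp(i) + (0)·1 = 0 ⇒ exp(i) = 0
Π_1 = D^-1 · ℓ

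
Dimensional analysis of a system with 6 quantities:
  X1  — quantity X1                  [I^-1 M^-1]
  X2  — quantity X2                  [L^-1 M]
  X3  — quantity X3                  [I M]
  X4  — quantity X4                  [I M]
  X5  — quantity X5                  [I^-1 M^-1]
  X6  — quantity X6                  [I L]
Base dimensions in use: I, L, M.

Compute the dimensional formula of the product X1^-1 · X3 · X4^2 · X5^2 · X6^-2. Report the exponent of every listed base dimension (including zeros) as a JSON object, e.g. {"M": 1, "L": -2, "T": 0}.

{"I": 0, "L": -2, "M": 2}

Exponent matrix [I,L,M] × [X1,X2,X3,X4,X5,X6]:
  I: [-1  0  1  1 -1  1]
  L: [ 0 -1  0  0  0  1]
  M: [-1  1  1  1 -1  0]
  [I]: (-1)·-1+(1)·1+(2)·1+(2)·-1+(-2)·1 = 0
  [L]: (-1)·0+(1)·0+(2)·0+(2)·0+(-2)·1 = -2
  [M]: (-1)·-1+(1)·1+(2)·1+(2)·-1+(-2)·0 = 2
⇒ L^-2 M^2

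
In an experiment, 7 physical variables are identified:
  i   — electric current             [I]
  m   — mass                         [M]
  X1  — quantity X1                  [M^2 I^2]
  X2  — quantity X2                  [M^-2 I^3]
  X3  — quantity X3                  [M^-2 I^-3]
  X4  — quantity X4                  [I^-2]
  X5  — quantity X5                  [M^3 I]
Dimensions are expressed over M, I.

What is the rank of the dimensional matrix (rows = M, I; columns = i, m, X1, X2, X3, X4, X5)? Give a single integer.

2

Write exponents as rows M,I / cols i,m,X1,X2,X3,X4,X5:
  M: [ 0  1  2 -2 -2  0  3]
  I: [ 1  0  2  3 -3 -2  1]
Row reduction gives pivot columns i,m; rank = 2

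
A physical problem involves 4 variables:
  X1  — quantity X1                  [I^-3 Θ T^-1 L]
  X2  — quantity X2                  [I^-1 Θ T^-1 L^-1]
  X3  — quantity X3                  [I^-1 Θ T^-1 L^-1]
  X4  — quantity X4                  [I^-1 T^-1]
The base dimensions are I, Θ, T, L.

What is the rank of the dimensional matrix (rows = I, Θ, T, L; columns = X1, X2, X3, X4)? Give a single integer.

3

Exponent matrix [I,Θ,T,L] × [X1,X2,X3,X4]:
  I: [-3 -1 -1 -1]
  Θ: [ 1  1  1  0]
  T: [-1 -1 -1 -1]
  L: [ 1 -1 -1  0]
RREF → pivots at {X1,X2,X4} ⇒ r = 3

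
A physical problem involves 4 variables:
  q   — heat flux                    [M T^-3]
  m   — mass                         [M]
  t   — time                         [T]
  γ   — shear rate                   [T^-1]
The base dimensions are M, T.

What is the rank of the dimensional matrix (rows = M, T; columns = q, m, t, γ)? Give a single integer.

2

Dimensional matrix (M×T by q×m×t×γ):
  M: [ 1  1  0  0]
  T: [-3  0  1 -1]
Echelon form has 2 nonzero rows (pivots: q,m)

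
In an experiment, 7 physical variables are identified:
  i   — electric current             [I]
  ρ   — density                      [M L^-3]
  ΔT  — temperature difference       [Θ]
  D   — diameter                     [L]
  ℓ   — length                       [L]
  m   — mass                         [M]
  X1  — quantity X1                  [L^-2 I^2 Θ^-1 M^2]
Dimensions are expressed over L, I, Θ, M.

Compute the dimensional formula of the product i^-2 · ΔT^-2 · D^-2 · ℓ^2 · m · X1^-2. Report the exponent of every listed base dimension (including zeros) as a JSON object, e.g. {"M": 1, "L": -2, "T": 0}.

{"L": 4, "I": -6, "Θ": 0, "M": -3}

Exponent matrix [L,I,Θ,M] × [i,ρ,ΔT,D,ℓ,m,X1]:
  L: [ 0 -3  0  1  1  0 -2]
  I: [ 1  0  0  0  0  0  2]
  Θ: [ 0  0  1  0  0  0 -1]
  M: [ 0  1  0  0  0  1  2]
  [L]: (-2)·0+(-2)·0+(-2)·1+(2)·1+(1)·0+(-2)·-2 = 4
  [I]: (-2)·1+(-2)·0+(-2)·0+(2)·0+(1)·0+(-2)·2 = -6
  [Θ]: (-2)·0+(-2)·1+(-2)·0+(2)·0+(1)·0+(-2)·-1 = 0
  [M]: (-2)·0+(-2)·0+(-2)·0+(2)·0+(1)·1+(-2)·2 = -3
⇒ L^4 I^-6 M^-3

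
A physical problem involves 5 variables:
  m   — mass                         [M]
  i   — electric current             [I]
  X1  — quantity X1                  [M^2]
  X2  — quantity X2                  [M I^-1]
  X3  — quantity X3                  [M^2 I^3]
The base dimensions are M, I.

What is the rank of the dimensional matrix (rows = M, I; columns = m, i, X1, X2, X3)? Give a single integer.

2

Write exponents as rows M,I / cols m,i,X1,X2,X3:
  M: [ 1  0  2  1  2]
  I: [ 0  1  0 -1  3]
Echelon form has 2 nonzero rows (pivots: m,i)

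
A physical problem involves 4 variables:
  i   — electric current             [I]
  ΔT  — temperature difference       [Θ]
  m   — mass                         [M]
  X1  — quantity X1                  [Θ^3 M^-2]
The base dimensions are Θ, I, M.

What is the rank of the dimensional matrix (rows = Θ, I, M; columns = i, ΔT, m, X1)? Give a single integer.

Write exponents as rows Θ,I,M / cols i,ΔT,m,X1:
  Θ: [ 0  1  0  3]
  I: [ 1  0  0  0]
  M: [ 0  0  1 -2]
Echelon form has 3 nonzero rows (pivots: i,ΔT,m)

3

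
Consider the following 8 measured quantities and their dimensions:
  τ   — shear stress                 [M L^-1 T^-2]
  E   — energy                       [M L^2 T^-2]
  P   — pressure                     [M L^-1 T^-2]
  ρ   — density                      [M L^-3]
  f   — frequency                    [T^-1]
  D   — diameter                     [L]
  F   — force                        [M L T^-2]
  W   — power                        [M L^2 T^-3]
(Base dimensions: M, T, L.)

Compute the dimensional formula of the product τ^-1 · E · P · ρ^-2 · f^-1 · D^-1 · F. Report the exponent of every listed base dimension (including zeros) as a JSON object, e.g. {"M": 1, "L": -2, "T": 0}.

{"M": 0, "T": -3, "L": 8}

Write exponents as rows M,T,L / cols τ,E,P,ρ,f,D,F,W:
  M: [ 1  1  1  1  0  0  1  1]
  T: [-2 -2 -2  0 -1  0 -2 -3]
  L: [-1  2 -1 -3  0  1  1  2]
  [M]: (-1)·1+(1)·1+(1)·1+(-2)·1+(-1)·0+(-1)·0+(1)·1 = 0
  [T]: (-1)·-2+(1)·-2+(1)·-2+(-2)·0+(-1)·-1+(-1)·0+(1)·-2 = -3
  [L]: (-1)·-1+(1)·2+(1)·-1+(-2)·-3+(-1)·0+(-1)·1+(1)·1 = 8
⇒ T^-3 L^8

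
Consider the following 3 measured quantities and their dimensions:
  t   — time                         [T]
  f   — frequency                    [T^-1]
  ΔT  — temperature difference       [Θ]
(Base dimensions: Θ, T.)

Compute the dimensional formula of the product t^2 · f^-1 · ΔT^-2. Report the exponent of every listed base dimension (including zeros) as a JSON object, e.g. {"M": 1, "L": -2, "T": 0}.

{"Θ": -2, "T": 3}

Write exponents as rows Θ,T / cols t,f,ΔT:
  Θ: [ 0  0  1]
  T: [ 1 -1  0]
  [Θ]: (2)·0+(-1)·0+(-2)·1 = -2
  [T]: (2)·1+(-1)·-1+(-2)·0 = 3
⇒ Θ^-2 T^3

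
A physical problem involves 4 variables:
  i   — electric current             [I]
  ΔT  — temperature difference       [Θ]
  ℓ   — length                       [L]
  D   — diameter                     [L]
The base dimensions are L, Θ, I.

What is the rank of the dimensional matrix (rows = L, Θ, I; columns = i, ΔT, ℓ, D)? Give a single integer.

3

Dimensional matrix (L×Θ×I by i×ΔT×ℓ×D):
  L: [ 0  0  1  1]
  Θ: [ 0  1  0  0]
  I: [ 1  0  0  0]
RREF → pivots at {i,ΔT,ℓ} ⇒ r = 3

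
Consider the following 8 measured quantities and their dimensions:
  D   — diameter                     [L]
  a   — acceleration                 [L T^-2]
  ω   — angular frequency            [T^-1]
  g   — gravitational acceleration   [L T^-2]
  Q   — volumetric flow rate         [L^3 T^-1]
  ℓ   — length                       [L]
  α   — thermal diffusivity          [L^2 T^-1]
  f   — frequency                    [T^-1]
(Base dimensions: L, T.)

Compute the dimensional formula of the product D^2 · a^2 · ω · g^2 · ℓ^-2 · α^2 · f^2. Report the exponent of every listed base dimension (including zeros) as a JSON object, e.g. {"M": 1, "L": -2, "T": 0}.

{"L": 8, "T": -13}

Exponent matrix [L,T] × [D,a,ω,g,Q,ℓ,α,f]:
  L: [ 1  1  0  1  3  1  2  0]
  T: [ 0 -2 -1 -2 -1  0 -1 -1]
  [L]: (2)·1+(2)·1+(1)·0+(2)·1+(-2)·1+(2)·2+(2)·0 = 8
  [T]: (2)·0+(2)·-2+(1)·-1+(2)·-2+(-2)·0+(2)·-1+(2)·-1 = -13
⇒ L^8 T^-13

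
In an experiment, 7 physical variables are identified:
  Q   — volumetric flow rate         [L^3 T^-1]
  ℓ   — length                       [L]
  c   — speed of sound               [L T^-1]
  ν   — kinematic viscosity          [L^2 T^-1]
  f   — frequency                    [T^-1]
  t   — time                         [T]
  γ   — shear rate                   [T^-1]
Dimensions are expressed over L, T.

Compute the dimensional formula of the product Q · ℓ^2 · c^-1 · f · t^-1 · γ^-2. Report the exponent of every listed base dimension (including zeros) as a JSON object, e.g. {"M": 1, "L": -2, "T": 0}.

{"L": 4, "T": 0}

Dimensional matrix (L×T by Q×ℓ×c×ν×f×t×γ):
  L: [ 3  1  1  2  0  0  0]
  T: [-1  0 -1 -1 -1  1 -1]
  [L]: (1)·3+(2)·1+(-1)·1+(1)·0+(-1)·0+(-2)·0 = 4
  [T]: (1)·-1+(2)·0+(-1)·-1+(1)·-1+(-1)·1+(-2)·-1 = 0
⇒ L^4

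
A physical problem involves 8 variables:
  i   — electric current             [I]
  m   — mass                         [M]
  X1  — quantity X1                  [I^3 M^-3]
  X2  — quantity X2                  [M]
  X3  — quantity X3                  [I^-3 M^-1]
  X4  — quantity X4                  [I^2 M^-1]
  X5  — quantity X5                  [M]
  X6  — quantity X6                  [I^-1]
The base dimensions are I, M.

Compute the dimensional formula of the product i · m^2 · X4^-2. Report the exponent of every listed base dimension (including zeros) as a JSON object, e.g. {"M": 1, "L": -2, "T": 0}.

{"I": -3, "M": 4}

Write exponents as rows I,M / cols i,m,X1,X2,X3,X4,X5,X6:
  I: [ 1  0  3  0 -3  2  0 -1]
  M: [ 0  1 -3  1 -1 -1  1  0]
  [I]: (1)·1+(2)·0+(-2)·2 = -3
  [M]: (1)·0+(2)·1+(-2)·-1 = 4
⇒ I^-3 M^4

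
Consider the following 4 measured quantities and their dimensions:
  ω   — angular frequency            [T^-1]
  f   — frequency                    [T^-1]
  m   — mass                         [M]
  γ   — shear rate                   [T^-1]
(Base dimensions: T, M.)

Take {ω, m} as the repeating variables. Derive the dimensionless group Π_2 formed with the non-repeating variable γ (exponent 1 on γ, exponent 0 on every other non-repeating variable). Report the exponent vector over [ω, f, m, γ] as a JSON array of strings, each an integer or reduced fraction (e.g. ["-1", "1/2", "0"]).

["-1", "0", "0", "1"]

Write exponents as rows T,M / cols ω,f,m,γ:
  T: [-1 -1  0 -1]
  M: [ 0  0  1  0]
RREF → pivots at {ω,m} ⇒ r = 2
Repeat: ω,m; free: f,γ
RREF:
  r0: [   1    1    0    1]
  r1: [   0    0    1    0]
Fix exponent of γ at 1, f at 0; solve each RREF row for its pivot's exponent:
  r0: exp(ω) + (1)·1 = 0 ⇒ exp(ω) = -1
  r1: exp(m) + (0)·1 = 0 ⇒ exp(m) = 0
Π_2 = ω^-1 · γ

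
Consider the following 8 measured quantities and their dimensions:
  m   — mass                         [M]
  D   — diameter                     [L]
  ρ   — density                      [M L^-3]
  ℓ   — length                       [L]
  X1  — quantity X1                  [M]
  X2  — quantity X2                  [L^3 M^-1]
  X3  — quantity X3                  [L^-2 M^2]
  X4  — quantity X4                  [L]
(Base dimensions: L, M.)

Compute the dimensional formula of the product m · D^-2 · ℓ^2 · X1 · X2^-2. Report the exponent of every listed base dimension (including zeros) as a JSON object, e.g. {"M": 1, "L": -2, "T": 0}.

Write exponents as rows L,M / cols m,D,ρ,ℓ,X1,X2,X3,X4:
  L: [ 0  1 -3  1  0  3 -2  1]
  M: [ 1  0  1  0  1 -1  2  0]
  [L]: (1)·0+(-2)·1+(2)·1+(1)·0+(-2)·3 = -6
  [M]: (1)·1+(-2)·0+(2)·0+(1)·1+(-2)·-1 = 4
⇒ L^-6 M^4

{"L": -6, "M": 4}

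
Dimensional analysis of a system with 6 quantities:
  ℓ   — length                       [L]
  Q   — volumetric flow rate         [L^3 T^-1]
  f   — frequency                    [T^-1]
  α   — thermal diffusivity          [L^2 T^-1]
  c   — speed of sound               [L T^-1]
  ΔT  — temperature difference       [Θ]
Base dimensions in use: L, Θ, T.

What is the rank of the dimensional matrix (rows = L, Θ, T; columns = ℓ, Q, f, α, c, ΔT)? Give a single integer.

3

Dimensional matrix (L×Θ×T by ℓ×Q×f×α×c×ΔT):
  L: [ 1  3  0  2  1  0]
  Θ: [ 0  0  0  0  0  1]
  T: [ 0 -1 -1 -1 -1  0]
Row reduction gives pivot columns ℓ,Q,ΔT; rank = 3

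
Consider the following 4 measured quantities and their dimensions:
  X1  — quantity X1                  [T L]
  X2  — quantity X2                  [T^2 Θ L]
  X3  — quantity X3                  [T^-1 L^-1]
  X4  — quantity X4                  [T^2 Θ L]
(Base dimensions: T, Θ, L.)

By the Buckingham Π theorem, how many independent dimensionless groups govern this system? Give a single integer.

2

Dimensional matrix (T×Θ×L by X1×X2×X3×X4):
  T: [ 1  2 -1  2]
  Θ: [ 0  1  0  1]
  L: [ 1  1 -1  1]
Echelon form has 2 nonzero rows (pivots: X1,X2)
n=4, r=2 ⇒ 2 dimensionless groups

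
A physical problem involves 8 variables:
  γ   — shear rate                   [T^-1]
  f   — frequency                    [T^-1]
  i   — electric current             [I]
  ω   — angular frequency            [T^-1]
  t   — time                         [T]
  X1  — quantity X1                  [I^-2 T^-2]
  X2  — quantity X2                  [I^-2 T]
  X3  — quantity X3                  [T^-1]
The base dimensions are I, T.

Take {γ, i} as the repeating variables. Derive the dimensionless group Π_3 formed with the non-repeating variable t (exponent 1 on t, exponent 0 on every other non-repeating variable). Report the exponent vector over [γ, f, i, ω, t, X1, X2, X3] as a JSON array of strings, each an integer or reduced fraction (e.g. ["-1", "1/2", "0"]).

Write exponents as rows I,T / cols γ,f,i,ω,t,X1,X2,X3:
  I: [ 0  0  1  0  0 -2 -2  0]
  T: [-1 -1  0 -1  1 -2  1 -1]
Row reduction gives pivot columns γ,i; rank = 2
Repeat: γ,i; free: f,ω,t,X1,X2,X3
RREF:
  r0: [   1    1    0    1   -1    2   -1    1]
  r1: [   0    0    1    0    0   -2   -2    0]
Fix exponent of t at 1, f at 0, ω at 0, X1 at 0, X2 at 0, X3 at 0; solve each RREF row for its pivot's exponent:
  r0: exp(γ) + (-1)·1 = 0 ⇒ exp(γ) = 1
  r1: exp(i) + (0)·1 = 0 ⇒ exp(i) = 0
Π_3 = γ · t

["1", "0", "0", "0", "1", "0", "0", "0"]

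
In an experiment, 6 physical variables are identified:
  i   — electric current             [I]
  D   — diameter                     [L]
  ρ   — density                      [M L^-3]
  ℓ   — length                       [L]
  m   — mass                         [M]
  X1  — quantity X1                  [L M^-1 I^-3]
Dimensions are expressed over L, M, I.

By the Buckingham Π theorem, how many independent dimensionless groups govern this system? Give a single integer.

3

Write exponents as rows L,M,I / cols i,D,ρ,ℓ,m,X1:
  L: [ 0  1 -3  1  0  1]
  M: [ 0  0  1  0  1 -1]
  I: [ 1  0  0  0  0 -3]
Echelon form has 3 nonzero rows (pivots: i,D,ρ)
6 vars − rank 3 = 3 Π groups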